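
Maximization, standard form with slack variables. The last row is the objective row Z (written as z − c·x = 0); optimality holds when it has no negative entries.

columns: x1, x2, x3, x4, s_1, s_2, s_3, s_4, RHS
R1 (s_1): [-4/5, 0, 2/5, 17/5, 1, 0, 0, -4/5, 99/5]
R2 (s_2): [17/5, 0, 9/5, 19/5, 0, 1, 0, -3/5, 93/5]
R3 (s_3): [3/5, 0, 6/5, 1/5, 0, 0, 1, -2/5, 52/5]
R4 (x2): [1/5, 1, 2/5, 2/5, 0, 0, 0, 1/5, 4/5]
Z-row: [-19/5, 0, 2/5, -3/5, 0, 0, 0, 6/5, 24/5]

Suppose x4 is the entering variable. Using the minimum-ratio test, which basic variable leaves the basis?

x2

Column x4 entries and ratios — s_1: (99/5)/(17/5) = 99/17; s_2: (93/5)/(19/5) = 93/19; s_3: (52/5)/(1/5) = 52; x2: (4/5)/(2/5) = 2.
Smallest ratio is 2 in the row of x2, so x2 leaves.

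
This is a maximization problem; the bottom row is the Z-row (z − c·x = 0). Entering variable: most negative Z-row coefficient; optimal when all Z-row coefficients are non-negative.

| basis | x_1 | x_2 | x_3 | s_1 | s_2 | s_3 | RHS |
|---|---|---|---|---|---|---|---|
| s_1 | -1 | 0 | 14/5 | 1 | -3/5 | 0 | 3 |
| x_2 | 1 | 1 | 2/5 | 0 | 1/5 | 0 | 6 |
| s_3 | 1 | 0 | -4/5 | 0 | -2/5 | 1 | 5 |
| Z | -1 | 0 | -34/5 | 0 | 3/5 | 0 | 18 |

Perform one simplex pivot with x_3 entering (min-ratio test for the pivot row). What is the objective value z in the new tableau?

Ratio test on column x_3 — row 1: 3/(14/5) = 15/14; row 2: 6/(2/5) = 15; row 3: entry -4/5 ≤ 0. Minimum is 15/14 at row 1 (s_1 leaves); pivot element 14/5.
Pivot on row 1; the Z-row RHS becomes 18 − (-34/5)·(15/14) = 177/7.

177/7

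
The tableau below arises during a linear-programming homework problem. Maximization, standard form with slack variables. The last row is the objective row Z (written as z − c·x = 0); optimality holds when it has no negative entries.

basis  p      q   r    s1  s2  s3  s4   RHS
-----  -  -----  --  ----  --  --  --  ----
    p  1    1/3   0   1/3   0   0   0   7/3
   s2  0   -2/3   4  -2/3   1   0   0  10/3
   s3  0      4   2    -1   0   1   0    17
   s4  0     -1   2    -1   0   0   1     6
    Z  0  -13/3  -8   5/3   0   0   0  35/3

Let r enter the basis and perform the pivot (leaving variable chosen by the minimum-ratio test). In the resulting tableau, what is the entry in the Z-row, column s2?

Ratio test on column r — row 1: entry 0 ≤ 0; row 2: (10/3)/4 = 5/6; row 3: 17/2 = 17/2; row 4: 6/2 = 3. Minimum is 5/6 at row 2 (s2 leaves); pivot element 4.
Divide row 2 by 4; eliminate column r from the other rows.
Z-row update in column s2: 0 − (-8)·(1/4) = 2.

2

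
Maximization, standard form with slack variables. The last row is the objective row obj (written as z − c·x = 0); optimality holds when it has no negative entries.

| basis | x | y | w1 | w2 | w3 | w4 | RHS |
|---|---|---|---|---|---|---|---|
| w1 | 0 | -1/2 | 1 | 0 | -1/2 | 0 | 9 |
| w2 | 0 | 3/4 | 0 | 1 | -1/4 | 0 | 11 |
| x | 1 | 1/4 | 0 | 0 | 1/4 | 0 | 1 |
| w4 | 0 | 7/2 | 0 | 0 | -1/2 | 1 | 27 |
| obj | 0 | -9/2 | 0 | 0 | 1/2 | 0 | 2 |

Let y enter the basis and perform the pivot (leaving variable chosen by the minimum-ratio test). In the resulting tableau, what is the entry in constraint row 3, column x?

4

Ratio test on column y — row 1: entry -1/2 ≤ 0; row 2: 11/(3/4) = 44/3; row 3: 1/(1/4) = 4; row 4: 27/(7/2) = 54/7. Minimum is 4 at row 3 (x leaves); pivot element 1/4.
Divide row 3 by 1/4; eliminate column y from the other rows.
In the new row 3, the x entry is the old entry divided by the pivot: 1/(1/4) = 4.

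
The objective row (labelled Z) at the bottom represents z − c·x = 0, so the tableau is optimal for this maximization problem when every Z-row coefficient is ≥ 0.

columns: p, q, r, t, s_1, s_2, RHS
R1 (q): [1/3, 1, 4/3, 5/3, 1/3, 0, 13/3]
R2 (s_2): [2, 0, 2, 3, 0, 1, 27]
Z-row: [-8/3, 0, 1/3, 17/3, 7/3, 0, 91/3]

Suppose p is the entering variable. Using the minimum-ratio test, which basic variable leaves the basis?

Column p entries and ratios — q: (13/3)/(1/3) = 13; s_2: 27/2 = 27/2.
Smallest ratio is 13 in the row of q, so q leaves.

q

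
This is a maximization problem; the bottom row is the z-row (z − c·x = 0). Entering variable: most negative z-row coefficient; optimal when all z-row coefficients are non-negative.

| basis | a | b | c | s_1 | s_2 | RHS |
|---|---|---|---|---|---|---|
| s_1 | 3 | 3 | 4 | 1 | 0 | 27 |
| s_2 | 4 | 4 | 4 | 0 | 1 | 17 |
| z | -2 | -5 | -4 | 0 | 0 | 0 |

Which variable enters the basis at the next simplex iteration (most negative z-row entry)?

b

Negative z-row entries: a: -2, b: -5, c: -4.
The most negative is -5 in column b, so b enters.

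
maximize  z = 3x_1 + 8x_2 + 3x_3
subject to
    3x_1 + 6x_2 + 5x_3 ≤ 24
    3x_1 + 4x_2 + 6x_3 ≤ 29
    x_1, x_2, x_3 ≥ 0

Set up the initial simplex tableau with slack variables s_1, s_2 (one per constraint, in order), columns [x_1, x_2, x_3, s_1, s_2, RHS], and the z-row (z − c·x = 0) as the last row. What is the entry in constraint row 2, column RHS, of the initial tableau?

The RHS of constraint 2 is b_2 = 29.

29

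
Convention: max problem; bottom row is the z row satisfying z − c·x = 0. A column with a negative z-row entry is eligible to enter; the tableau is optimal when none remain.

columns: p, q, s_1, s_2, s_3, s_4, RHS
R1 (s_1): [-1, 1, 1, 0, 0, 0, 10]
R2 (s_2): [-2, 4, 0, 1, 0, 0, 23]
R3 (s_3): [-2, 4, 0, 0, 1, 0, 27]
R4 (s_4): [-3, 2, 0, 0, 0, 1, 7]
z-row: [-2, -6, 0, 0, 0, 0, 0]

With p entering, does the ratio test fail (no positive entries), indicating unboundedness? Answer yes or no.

Every constraint-row entry in column p is ≤ 0, so increasing p is unbounded.

yes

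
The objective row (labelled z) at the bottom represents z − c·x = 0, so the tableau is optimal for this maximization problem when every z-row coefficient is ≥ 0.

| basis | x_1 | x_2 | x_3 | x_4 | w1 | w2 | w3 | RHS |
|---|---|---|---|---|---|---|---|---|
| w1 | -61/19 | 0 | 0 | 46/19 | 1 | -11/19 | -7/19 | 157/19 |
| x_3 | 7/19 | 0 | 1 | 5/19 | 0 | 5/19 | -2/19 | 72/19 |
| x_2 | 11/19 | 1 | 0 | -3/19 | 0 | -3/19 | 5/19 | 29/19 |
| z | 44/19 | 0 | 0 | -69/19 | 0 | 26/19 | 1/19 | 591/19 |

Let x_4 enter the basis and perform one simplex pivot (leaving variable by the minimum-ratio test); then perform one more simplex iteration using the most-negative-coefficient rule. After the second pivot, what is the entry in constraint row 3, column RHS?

Ratio test on column x_4 — row 1: (157/19)/(46/19) = 157/46; row 2: (72/19)/(5/19) = 72/5; row 3: entry -3/19 ≤ 0. Minimum is 157/46 at row 1 (w1 leaves); pivot element 46/19.
Divide row 1 by 46/19; eliminate column x_4 from the other rows.
Second iteration: most negative z-row entry is -5/2 in column x_1, so x_1 enters.
Ratio test on column x_1 — row 1: entry -61/46 ≤ 0; row 2: (133/46)/(33/46) = 133/33; row 3: (95/46)/(17/46) = 95/17. Minimum is 133/33 at row 2 (x_3 leaves); pivot element 33/46.
Divide row 2 by 33/46; eliminate column x_1 from the other rows.
After both pivots, the entry at constraint row 3, column RHS is 19/33.

19/33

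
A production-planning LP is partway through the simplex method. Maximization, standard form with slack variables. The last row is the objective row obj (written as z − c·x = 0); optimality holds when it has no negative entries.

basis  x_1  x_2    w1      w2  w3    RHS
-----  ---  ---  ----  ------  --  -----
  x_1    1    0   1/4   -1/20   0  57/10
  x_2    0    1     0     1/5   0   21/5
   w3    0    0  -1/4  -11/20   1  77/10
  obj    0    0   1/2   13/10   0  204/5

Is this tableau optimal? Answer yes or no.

Every obj-row coefficient is ≥ 0, so the tableau is optimal.

yes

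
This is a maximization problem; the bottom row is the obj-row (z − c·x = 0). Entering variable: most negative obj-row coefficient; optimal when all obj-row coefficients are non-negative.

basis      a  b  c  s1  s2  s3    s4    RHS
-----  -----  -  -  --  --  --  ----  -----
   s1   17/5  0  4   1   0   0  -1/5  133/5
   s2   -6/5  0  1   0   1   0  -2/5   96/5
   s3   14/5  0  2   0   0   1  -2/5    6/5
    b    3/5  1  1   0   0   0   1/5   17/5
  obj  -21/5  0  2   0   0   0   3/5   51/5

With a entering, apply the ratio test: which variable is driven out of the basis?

Column a entries and ratios — s1: (133/5)/(17/5) = 133/17; s2: -6/5 ≤ 0, skip; s3: (6/5)/(14/5) = 3/7; b: (17/5)/(3/5) = 17/3.
Smallest ratio is 3/7 in the row of s3, so s3 leaves.

s3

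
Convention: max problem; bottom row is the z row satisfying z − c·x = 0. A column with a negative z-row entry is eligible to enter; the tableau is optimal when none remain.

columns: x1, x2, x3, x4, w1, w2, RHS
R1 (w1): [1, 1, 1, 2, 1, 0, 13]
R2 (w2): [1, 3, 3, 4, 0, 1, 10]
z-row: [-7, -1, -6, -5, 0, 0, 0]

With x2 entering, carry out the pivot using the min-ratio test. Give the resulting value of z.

10/3

Ratio test on column x2 — row 1: 13/1 = 13; row 2: 10/3 = 10/3. Minimum is 10/3 at row 2 (w2 leaves); pivot element 3.
Pivot on row 2; the z-row RHS becomes 0 − (-1)·(10/3) = 10/3.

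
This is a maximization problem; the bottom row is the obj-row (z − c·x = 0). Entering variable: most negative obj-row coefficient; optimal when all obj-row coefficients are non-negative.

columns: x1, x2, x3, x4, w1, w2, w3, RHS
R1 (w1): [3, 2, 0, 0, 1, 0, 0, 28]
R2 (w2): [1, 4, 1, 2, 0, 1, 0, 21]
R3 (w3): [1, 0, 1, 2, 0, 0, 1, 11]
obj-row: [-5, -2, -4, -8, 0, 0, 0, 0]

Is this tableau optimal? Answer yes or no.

The obj-row has a negative entry -8 in column x4, so it is not optimal.

no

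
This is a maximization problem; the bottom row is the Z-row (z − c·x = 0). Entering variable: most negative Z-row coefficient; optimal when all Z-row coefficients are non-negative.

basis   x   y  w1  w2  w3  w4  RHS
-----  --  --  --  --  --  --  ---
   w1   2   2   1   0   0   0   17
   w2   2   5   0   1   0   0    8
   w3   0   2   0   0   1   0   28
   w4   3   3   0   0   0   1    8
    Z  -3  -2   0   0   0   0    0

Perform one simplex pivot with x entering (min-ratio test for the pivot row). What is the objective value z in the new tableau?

8

Ratio test on column x — row 1: 17/2 = 17/2; row 2: 8/2 = 4; row 3: entry 0 ≤ 0; row 4: 8/3 = 8/3. Minimum is 8/3 at row 4 (w4 leaves); pivot element 3.
Pivot on row 4; the Z-row RHS becomes 0 − (-3)·(8/3) = 8.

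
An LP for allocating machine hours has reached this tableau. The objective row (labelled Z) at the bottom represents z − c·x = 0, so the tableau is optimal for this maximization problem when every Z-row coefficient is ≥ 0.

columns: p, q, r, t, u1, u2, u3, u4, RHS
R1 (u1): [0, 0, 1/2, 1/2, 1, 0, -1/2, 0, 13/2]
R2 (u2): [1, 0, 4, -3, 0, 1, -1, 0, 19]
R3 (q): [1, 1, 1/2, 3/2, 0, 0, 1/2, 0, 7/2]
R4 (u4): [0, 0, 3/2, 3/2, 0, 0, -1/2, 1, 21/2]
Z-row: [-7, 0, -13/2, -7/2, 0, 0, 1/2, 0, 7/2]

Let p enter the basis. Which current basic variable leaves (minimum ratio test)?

Column p entries and ratios — u1: 0 ≤ 0, skip; u2: 19/1 = 19; q: (7/2)/1 = 7/2; u4: 0 ≤ 0, skip.
Smallest ratio is 7/2 in the row of q, so q leaves.

q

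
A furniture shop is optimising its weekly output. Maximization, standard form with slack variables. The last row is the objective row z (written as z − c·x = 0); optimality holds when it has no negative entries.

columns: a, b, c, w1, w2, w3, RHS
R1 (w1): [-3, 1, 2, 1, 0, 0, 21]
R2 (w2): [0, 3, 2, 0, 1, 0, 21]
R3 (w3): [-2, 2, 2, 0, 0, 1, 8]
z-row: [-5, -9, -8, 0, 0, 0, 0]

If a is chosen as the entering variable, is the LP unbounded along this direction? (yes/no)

Every constraint-row entry in column a is ≤ 0, so increasing a is unbounded.

yes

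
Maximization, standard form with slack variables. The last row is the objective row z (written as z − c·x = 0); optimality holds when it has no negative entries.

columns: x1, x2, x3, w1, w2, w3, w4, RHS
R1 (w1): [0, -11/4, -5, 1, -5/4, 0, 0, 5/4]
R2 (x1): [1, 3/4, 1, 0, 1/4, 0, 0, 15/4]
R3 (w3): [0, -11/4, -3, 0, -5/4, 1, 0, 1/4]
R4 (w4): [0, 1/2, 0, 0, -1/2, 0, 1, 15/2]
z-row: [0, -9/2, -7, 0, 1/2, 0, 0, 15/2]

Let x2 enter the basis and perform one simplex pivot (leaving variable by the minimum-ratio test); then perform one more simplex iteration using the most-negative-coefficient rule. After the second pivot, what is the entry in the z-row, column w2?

9/4

Ratio test on column x2 — row 1: entry -11/4 ≤ 0; row 2: (15/4)/(3/4) = 5; row 3: entry -11/4 ≤ 0; row 4: (15/2)/(1/2) = 15. Minimum is 5 at row 2 (x1 leaves); pivot element 3/4.
Divide row 2 by 3/4; eliminate column x2 from the other rows.
Second iteration: most negative z-row entry is -1 in column x3, so x3 enters.
Ratio test on column x3 — row 1: entry -4/3 ≤ 0; row 2: 5/(4/3) = 15/4; row 3: 14/(2/3) = 21; row 4: entry -2/3 ≤ 0. Minimum is 15/4 at row 2 (x2 leaves); pivot element 4/3.
Divide row 2 by 4/3; eliminate column x3 from the other rows.
After both pivots, the entry at the z-row, column w2 is 9/4.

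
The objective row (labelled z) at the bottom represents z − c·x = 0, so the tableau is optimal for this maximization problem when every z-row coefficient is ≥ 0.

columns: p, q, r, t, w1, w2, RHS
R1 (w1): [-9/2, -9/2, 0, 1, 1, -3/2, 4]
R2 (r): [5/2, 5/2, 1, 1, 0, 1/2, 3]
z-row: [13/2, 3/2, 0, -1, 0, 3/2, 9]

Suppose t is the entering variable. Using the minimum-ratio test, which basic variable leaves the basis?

r

Column t entries and ratios — w1: 4/1 = 4; r: 3/1 = 3.
Smallest ratio is 3 in the row of r, so r leaves.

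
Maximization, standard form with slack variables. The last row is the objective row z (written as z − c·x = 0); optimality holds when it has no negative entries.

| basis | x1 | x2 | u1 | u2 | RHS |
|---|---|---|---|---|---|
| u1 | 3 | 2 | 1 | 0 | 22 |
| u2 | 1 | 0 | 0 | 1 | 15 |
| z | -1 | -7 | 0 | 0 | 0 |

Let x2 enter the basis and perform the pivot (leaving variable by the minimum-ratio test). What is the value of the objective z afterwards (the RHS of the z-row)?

77

Ratio test on column x2 — row 1: 22/2 = 11; row 2: entry 0 ≤ 0. Minimum is 11 at row 1 (u1 leaves); pivot element 2.
Pivot on row 1; the z-row RHS becomes 0 − (-7)·11 = 77.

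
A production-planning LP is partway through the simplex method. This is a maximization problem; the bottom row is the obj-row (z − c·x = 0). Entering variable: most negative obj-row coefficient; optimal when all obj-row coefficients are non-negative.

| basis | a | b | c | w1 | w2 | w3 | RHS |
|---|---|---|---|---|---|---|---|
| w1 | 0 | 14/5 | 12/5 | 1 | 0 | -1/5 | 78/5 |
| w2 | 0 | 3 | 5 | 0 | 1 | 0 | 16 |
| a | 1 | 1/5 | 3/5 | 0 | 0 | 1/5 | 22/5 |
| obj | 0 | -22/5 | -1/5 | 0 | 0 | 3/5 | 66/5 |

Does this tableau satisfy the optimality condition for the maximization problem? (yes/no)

no

The obj-row has a negative entry -22/5 in column b, so it is not optimal.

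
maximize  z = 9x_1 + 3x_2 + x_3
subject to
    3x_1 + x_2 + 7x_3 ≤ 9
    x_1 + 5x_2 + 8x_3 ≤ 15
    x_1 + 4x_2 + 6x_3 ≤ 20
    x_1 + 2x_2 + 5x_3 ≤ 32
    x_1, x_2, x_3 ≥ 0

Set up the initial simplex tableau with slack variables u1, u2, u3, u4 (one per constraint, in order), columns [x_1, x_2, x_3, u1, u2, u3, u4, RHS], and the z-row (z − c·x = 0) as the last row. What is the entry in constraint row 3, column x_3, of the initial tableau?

6

Constraint 3 has coefficient 6 on x_3.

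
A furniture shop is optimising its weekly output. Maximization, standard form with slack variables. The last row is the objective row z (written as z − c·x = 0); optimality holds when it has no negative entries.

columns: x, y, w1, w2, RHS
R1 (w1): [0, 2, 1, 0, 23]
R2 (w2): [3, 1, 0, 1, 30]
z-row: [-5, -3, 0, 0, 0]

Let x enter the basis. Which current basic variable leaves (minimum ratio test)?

Column x entries and ratios — w1: 0 ≤ 0, skip; w2: 30/3 = 10.
Smallest ratio is 10 in the row of w2, so w2 leaves.

w2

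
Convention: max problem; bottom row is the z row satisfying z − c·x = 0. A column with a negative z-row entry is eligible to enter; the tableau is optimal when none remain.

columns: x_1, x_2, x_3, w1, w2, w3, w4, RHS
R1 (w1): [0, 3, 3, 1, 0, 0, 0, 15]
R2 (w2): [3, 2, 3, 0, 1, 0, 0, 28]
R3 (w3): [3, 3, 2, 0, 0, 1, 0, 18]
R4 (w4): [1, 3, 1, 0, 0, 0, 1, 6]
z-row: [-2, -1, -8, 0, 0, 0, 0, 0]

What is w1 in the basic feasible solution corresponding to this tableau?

w1 is basic (row 1); its value is the RHS of that row, 15.

15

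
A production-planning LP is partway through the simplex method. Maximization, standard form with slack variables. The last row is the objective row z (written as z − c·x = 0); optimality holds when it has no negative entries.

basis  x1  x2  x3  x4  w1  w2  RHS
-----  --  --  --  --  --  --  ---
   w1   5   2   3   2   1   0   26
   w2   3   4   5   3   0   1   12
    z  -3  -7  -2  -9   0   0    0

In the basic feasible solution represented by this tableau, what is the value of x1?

x1 is not in the basis, so in the current basic feasible solution x1 = 0.

0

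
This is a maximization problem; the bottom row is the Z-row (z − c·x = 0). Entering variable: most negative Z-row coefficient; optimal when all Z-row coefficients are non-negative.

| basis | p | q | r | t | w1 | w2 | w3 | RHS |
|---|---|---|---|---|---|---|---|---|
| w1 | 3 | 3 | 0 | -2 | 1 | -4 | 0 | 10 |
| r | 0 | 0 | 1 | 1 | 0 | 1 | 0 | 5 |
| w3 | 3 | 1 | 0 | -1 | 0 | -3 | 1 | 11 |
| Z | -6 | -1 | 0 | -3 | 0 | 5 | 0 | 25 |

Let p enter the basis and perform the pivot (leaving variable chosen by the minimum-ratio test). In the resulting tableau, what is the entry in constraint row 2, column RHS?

5

Ratio test on column p — row 1: 10/3 = 10/3; row 2: entry 0 ≤ 0; row 3: 11/3 = 11/3. Minimum is 10/3 at row 1 (w1 leaves); pivot element 3.
Divide row 1 by 3; eliminate column p from the other rows.
Row 2 update in column RHS: 5 − 0·(10/3) = 5.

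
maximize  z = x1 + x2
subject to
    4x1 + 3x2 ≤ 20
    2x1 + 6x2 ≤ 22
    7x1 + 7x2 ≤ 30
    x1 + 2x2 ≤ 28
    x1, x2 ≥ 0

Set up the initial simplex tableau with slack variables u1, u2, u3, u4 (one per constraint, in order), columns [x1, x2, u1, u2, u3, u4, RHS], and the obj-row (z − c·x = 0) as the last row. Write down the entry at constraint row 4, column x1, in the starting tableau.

Constraint 4 has coefficient 1 on x1.

1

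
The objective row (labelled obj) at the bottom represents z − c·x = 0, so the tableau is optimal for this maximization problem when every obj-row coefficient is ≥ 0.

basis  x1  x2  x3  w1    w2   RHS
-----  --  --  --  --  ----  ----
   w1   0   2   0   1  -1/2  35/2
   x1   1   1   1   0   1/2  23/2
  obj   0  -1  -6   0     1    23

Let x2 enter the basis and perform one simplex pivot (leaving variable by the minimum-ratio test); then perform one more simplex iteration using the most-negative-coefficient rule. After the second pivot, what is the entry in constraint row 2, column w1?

-1/2

Ratio test on column x2 — row 1: (35/2)/2 = 35/4; row 2: (23/2)/1 = 23/2. Minimum is 35/4 at row 1 (w1 leaves); pivot element 2.
Divide row 1 by 2; eliminate column x2 from the other rows.
Second iteration: most negative obj-row entry is -6 in column x3, so x3 enters.
Ratio test on column x3 — row 1: entry 0 ≤ 0; row 2: (11/4)/1 = 11/4. Minimum is 11/4 at row 2 (x1 leaves); pivot element 1.
Divide row 2 by 1; eliminate column x3 from the other rows.
After both pivots, the entry at constraint row 2, column w1 is -1/2.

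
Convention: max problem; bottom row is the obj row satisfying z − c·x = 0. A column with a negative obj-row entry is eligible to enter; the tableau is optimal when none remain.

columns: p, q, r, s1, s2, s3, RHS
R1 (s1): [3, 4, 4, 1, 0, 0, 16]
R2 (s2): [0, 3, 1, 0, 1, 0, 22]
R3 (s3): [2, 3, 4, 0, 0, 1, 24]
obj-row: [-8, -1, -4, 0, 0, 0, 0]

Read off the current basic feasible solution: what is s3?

24

s3 is basic (row 3); its value is the RHS of that row, 24.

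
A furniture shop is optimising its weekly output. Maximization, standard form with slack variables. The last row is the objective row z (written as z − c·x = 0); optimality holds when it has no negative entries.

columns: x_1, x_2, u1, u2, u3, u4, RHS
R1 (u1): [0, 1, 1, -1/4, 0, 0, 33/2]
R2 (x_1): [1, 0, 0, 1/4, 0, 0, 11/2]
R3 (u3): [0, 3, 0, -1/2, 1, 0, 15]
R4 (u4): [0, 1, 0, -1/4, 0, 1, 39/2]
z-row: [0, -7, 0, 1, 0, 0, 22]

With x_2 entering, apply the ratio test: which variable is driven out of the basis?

Column x_2 entries and ratios — u1: (33/2)/1 = 33/2; x_1: 0 ≤ 0, skip; u3: 15/3 = 5; u4: (39/2)/1 = 39/2.
Smallest ratio is 5 in the row of u3, so u3 leaves.

u3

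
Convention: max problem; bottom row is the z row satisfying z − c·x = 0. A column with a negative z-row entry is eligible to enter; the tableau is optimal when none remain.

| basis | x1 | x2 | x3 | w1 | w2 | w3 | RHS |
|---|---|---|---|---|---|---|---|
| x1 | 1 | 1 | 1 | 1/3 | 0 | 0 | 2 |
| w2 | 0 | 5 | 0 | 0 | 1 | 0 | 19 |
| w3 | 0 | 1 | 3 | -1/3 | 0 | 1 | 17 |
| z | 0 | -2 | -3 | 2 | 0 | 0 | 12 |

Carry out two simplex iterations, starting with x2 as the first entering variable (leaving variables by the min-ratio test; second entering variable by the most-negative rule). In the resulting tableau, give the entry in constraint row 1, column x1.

1

Ratio test on column x2 — row 1: 2/1 = 2; row 2: 19/5 = 19/5; row 3: 17/1 = 17. Minimum is 2 at row 1 (x1 leaves); pivot element 1.
Divide row 1 by 1; eliminate column x2 from the other rows.
Second iteration: most negative z-row entry is -1 in column x3, so x3 enters.
Ratio test on column x3 — row 1: 2/1 = 2; row 2: entry -5 ≤ 0; row 3: 15/2 = 15/2. Minimum is 2 at row 1 (x2 leaves); pivot element 1.
Divide row 1 by 1; eliminate column x3 from the other rows.
After both pivots, the entry at constraint row 1, column x1 is 1.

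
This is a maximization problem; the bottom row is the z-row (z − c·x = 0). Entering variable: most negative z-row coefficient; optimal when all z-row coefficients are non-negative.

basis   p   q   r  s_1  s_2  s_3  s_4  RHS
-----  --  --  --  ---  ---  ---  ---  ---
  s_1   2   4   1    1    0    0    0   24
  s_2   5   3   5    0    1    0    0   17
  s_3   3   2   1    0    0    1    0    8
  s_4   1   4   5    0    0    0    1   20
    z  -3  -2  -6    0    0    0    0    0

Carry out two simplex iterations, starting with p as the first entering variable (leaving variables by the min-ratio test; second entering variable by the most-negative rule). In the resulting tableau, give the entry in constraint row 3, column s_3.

1/2

Ratio test on column p — row 1: 24/2 = 12; row 2: 17/5 = 17/5; row 3: 8/3 = 8/3; row 4: 20/1 = 20. Minimum is 8/3 at row 3 (s_3 leaves); pivot element 3.
Divide row 3 by 3; eliminate column p from the other rows.
Second iteration: most negative z-row entry is -5 in column r, so r enters.
Ratio test on column r — row 1: (56/3)/(1/3) = 56; row 2: (11/3)/(10/3) = 11/10; row 3: (8/3)/(1/3) = 8; row 4: (52/3)/(14/3) = 26/7. Minimum is 11/10 at row 2 (s_2 leaves); pivot element 10/3.
Divide row 2 by 10/3; eliminate column r from the other rows.
After both pivots, the entry at constraint row 3, column s_3 is 1/2.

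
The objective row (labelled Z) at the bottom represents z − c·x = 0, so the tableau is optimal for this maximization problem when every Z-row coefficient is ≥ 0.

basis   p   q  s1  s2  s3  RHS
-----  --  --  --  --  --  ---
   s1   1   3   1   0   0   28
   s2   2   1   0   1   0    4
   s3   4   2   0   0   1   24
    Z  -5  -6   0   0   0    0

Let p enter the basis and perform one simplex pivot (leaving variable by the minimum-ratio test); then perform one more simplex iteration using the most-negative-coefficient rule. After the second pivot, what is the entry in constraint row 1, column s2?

-3

Ratio test on column p — row 1: 28/1 = 28; row 2: 4/2 = 2; row 3: 24/4 = 6. Minimum is 2 at row 2 (s2 leaves); pivot element 2.
Divide row 2 by 2; eliminate column p from the other rows.
Second iteration: most negative Z-row entry is -7/2 in column q, so q enters.
Ratio test on column q — row 1: 26/(5/2) = 52/5; row 2: 2/(1/2) = 4; row 3: entry 0 ≤ 0. Minimum is 4 at row 2 (p leaves); pivot element 1/2.
Divide row 2 by 1/2; eliminate column q from the other rows.
After both pivots, the entry at constraint row 1, column s2 is -3.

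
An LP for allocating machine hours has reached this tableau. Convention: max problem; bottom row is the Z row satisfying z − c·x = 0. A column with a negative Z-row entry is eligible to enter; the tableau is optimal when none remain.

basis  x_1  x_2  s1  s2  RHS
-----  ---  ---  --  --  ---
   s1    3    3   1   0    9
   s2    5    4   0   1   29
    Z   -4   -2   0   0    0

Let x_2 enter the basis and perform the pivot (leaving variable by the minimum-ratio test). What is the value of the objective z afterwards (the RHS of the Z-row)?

6

Ratio test on column x_2 — row 1: 9/3 = 3; row 2: 29/4 = 29/4. Minimum is 3 at row 1 (s1 leaves); pivot element 3.
Pivot on row 1; the Z-row RHS becomes 0 − (-2)·3 = 6.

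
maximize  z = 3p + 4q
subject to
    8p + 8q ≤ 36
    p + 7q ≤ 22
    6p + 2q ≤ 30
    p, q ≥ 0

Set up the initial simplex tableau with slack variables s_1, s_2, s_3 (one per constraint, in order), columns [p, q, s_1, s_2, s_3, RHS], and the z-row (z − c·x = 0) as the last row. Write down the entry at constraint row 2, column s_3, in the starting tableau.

0

Slack s_3 belongs to constraint 3; its column is the unit vector e_3, so the entry in row 2 is 0.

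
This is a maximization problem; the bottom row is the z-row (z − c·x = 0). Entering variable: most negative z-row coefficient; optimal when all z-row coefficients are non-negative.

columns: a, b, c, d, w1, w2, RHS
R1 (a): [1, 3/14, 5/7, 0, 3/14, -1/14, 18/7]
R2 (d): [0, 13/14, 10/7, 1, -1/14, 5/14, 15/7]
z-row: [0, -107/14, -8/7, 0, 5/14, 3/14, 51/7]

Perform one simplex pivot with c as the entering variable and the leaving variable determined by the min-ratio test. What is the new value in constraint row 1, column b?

Ratio test on column c — row 1: (18/7)/(5/7) = 18/5; row 2: (15/7)/(10/7) = 3/2. Minimum is 3/2 at row 2 (d leaves); pivot element 10/7.
Divide row 2 by 10/7; eliminate column c from the other rows.
Row 1 update in column b: 3/14 − (5/7)·(13/20) = -1/4.

-1/4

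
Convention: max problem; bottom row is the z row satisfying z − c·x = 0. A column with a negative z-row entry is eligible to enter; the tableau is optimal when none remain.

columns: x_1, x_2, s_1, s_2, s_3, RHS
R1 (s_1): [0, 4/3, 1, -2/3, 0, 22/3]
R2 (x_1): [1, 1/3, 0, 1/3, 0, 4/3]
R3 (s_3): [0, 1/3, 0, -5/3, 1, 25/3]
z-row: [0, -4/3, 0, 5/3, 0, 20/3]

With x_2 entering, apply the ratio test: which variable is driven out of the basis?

x_1

Column x_2 entries and ratios — s_1: (22/3)/(4/3) = 11/2; x_1: (4/3)/(1/3) = 4; s_3: (25/3)/(1/3) = 25.
Smallest ratio is 4 in the row of x_1, so x_1 leaves.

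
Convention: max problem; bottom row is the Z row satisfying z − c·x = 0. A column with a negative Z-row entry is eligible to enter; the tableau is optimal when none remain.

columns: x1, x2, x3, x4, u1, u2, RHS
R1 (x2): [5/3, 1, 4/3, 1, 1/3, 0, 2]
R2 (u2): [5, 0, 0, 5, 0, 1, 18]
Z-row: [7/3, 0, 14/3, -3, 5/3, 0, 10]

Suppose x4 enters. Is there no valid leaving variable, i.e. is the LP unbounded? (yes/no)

Column x4 has positive entries in row(s) 1, 2, so the ratio test bounds it — not unbounded.

no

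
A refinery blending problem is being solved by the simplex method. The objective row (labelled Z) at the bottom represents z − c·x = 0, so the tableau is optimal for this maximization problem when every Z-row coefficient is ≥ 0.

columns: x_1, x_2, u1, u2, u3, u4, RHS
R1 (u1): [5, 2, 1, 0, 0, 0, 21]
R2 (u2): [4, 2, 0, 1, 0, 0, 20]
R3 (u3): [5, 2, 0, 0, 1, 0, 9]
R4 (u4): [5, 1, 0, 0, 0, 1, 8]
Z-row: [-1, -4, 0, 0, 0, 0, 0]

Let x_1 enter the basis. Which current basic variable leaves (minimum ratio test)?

u4

Column x_1 entries and ratios — u1: 21/5 = 21/5; u2: 20/4 = 5; u3: 9/5 = 9/5; u4: 8/5 = 8/5.
Smallest ratio is 8/5 in the row of u4, so u4 leaves.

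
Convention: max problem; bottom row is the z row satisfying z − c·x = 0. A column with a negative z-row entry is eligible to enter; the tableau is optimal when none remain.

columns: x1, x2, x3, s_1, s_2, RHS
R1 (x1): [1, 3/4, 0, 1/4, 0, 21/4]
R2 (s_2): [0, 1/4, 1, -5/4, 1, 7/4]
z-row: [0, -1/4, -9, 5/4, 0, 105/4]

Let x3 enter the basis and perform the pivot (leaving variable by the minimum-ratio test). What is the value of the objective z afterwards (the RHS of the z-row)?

42

Ratio test on column x3 — row 1: entry 0 ≤ 0; row 2: (7/4)/1 = 7/4. Minimum is 7/4 at row 2 (s_2 leaves); pivot element 1.
Pivot on row 2; the z-row RHS becomes 105/4 − (-9)·(7/4) = 42.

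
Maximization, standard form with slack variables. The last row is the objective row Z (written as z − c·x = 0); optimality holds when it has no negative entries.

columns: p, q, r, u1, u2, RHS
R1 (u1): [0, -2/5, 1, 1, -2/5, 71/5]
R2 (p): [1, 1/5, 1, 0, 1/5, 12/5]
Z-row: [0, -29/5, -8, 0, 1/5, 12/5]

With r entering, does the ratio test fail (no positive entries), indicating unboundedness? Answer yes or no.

Column r has positive entries in row(s) 1, 2, so the ratio test bounds it — not unbounded.

no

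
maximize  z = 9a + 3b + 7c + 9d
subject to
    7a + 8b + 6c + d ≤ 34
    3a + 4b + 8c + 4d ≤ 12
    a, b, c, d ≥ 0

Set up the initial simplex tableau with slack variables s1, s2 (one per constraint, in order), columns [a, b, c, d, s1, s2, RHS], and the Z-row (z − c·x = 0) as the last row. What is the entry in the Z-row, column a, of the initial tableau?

The Z-row carries the negated objective coefficients: the a entry is -9.

-9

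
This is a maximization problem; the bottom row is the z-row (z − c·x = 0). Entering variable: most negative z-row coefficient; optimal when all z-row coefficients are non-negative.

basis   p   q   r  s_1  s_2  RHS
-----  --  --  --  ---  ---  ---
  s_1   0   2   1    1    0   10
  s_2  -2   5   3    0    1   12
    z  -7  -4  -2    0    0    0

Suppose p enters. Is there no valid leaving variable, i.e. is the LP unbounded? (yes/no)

yes

Every constraint-row entry in column p is ≤ 0, so increasing p is unbounded.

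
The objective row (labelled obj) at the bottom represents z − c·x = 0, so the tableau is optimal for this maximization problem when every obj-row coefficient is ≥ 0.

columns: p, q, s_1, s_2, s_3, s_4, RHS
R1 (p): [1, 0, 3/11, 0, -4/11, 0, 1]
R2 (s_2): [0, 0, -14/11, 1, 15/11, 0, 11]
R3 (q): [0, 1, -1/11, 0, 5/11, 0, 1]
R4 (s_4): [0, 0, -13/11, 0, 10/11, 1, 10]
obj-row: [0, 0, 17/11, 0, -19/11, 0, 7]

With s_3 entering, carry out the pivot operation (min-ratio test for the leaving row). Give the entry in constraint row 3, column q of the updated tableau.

Ratio test on column s_3 — row 1: entry -4/11 ≤ 0; row 2: 11/(15/11) = 121/15; row 3: 1/(5/11) = 11/5; row 4: 10/(10/11) = 11. Minimum is 11/5 at row 3 (q leaves); pivot element 5/11.
Divide row 3 by 5/11; eliminate column s_3 from the other rows.
In the new row 3, the q entry is the old entry divided by the pivot: 1/(5/11) = 11/5.

11/5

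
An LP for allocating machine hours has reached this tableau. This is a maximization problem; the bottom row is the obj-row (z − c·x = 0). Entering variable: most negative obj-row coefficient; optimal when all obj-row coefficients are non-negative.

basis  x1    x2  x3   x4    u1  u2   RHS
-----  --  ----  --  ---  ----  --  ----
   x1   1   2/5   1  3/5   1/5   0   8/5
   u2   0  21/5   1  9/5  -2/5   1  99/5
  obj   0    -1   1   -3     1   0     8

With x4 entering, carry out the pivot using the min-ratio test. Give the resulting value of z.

Ratio test on column x4 — row 1: (8/5)/(3/5) = 8/3; row 2: (99/5)/(9/5) = 11. Minimum is 8/3 at row 1 (x1 leaves); pivot element 3/5.
Pivot on row 1; the obj-row RHS becomes 8 − (-3)·(8/3) = 16.

16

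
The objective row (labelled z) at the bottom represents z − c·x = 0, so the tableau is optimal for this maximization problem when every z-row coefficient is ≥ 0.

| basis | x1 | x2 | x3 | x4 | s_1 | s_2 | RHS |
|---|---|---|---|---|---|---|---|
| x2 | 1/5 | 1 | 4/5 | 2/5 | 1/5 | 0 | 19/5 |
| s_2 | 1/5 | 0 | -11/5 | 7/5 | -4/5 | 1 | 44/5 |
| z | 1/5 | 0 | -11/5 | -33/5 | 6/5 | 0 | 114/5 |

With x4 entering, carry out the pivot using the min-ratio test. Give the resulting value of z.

450/7

Ratio test on column x4 — row 1: (19/5)/(2/5) = 19/2; row 2: (44/5)/(7/5) = 44/7. Minimum is 44/7 at row 2 (s_2 leaves); pivot element 7/5.
Pivot on row 2; the z-row RHS becomes 114/5 − (-33/5)·(44/7) = 450/7.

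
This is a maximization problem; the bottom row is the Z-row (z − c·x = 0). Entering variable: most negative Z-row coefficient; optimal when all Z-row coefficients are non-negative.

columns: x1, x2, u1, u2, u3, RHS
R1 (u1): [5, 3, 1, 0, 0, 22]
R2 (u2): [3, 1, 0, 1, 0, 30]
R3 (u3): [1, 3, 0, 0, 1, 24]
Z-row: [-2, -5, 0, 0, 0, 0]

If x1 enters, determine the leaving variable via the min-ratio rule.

u1

Column x1 entries and ratios — u1: 22/5 = 22/5; u2: 30/3 = 10; u3: 24/1 = 24.
Smallest ratio is 22/5 in the row of u1, so u1 leaves.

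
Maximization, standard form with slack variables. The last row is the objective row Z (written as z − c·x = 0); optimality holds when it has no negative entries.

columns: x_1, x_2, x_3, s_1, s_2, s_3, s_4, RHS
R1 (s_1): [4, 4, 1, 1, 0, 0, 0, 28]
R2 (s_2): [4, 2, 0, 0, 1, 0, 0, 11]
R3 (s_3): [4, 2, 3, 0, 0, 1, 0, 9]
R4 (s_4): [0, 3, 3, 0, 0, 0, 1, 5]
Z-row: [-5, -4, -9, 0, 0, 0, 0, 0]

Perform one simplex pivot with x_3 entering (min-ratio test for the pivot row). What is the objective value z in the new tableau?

15

Ratio test on column x_3 — row 1: 28/1 = 28; row 2: entry 0 ≤ 0; row 3: 9/3 = 3; row 4: 5/3 = 5/3. Minimum is 5/3 at row 4 (s_4 leaves); pivot element 3.
Pivot on row 4; the Z-row RHS becomes 0 − (-9)·(5/3) = 15.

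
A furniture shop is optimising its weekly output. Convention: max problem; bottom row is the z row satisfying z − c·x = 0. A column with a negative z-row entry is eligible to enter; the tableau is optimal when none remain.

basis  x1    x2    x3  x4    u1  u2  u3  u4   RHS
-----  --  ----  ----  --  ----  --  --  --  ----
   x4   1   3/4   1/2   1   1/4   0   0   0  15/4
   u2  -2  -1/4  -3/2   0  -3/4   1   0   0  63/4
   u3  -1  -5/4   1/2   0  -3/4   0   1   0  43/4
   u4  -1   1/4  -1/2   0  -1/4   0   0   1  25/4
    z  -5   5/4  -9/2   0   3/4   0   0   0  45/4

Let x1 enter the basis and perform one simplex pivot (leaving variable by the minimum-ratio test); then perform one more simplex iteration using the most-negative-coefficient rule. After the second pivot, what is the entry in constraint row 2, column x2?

Ratio test on column x1 — row 1: (15/4)/1 = 15/4; row 2: entry -2 ≤ 0; row 3: entry -1 ≤ 0; row 4: entry -1 ≤ 0. Minimum is 15/4 at row 1 (x4 leaves); pivot element 1.
Divide row 1 by 1; eliminate column x1 from the other rows.
Second iteration: most negative z-row entry is -2 in column x3, so x3 enters.
Ratio test on column x3 — row 1: (15/4)/(1/2) = 15/2; row 2: entry -1/2 ≤ 0; row 3: (29/2)/1 = 29/2; row 4: entry 0 ≤ 0. Minimum is 15/2 at row 1 (x1 leaves); pivot element 1/2.
Divide row 1 by 1/2; eliminate column x3 from the other rows.
After both pivots, the entry at constraint row 2, column x2 is 2.

2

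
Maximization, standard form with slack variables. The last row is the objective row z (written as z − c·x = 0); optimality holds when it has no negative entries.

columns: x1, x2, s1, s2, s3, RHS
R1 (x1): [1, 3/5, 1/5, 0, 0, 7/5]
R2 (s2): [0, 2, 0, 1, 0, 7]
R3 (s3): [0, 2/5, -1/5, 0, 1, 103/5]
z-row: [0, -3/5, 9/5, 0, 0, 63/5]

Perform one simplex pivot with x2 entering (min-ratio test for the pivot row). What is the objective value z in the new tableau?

Ratio test on column x2 — row 1: (7/5)/(3/5) = 7/3; row 2: 7/2 = 7/2; row 3: (103/5)/(2/5) = 103/2. Minimum is 7/3 at row 1 (x1 leaves); pivot element 3/5.
Pivot on row 1; the z-row RHS becomes 63/5 − (-3/5)·(7/3) = 14.

14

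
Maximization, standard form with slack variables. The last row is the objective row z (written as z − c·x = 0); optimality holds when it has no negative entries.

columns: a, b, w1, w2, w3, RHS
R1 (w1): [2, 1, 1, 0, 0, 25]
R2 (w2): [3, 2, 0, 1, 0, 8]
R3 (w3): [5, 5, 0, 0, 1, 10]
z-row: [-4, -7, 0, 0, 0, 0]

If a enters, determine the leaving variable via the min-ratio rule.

Column a entries and ratios — w1: 25/2 = 25/2; w2: 8/3 = 8/3; w3: 10/5 = 2.
Smallest ratio is 2 in the row of w3, so w3 leaves.

w3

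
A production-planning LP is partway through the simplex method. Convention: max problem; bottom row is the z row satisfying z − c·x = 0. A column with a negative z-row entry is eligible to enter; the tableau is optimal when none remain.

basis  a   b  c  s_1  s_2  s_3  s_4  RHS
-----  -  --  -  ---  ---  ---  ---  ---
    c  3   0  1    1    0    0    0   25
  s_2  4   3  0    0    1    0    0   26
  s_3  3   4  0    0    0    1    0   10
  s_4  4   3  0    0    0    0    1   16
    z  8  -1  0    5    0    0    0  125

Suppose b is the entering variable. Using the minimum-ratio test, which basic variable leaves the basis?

s_3

Column b entries and ratios — c: 0 ≤ 0, skip; s_2: 26/3 = 26/3; s_3: 10/4 = 5/2; s_4: 16/3 = 16/3.
Smallest ratio is 5/2 in the row of s_3, so s_3 leaves.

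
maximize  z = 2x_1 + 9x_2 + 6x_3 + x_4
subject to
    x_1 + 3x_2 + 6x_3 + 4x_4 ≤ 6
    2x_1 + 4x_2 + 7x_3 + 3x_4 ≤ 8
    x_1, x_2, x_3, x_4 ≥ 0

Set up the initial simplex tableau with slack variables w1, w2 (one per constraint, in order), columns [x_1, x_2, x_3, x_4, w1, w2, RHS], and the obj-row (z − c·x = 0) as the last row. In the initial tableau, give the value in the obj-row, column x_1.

The obj-row carries the negated objective coefficients: the x_1 entry is -2.

-2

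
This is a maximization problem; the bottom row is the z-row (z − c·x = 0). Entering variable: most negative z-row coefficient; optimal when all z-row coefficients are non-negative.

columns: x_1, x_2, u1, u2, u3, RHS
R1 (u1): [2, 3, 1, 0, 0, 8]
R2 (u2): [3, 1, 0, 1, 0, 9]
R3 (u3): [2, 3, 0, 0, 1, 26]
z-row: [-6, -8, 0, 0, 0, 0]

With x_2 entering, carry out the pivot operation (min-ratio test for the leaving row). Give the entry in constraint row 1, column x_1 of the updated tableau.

2/3

Ratio test on column x_2 — row 1: 8/3 = 8/3; row 2: 9/1 = 9; row 3: 26/3 = 26/3. Minimum is 8/3 at row 1 (u1 leaves); pivot element 3.
Divide row 1 by 3; eliminate column x_2 from the other rows.
In the new row 1, the x_1 entry is the old entry divided by the pivot: 2/3 = 2/3.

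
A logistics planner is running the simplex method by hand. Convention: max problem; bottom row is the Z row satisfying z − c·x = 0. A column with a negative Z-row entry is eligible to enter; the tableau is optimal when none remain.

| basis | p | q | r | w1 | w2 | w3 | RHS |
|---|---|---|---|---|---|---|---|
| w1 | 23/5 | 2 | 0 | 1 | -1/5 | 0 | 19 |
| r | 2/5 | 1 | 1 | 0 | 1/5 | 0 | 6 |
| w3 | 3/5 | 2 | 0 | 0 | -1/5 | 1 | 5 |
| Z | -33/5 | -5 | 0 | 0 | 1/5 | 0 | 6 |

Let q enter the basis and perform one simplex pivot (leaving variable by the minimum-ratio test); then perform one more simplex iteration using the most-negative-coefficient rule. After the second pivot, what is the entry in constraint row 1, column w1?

1/4

Ratio test on column q — row 1: 19/2 = 19/2; row 2: 6/1 = 6; row 3: 5/2 = 5/2. Minimum is 5/2 at row 3 (w3 leaves); pivot element 2.
Divide row 3 by 2; eliminate column q from the other rows.
Second iteration: most negative Z-row entry is -51/10 in column p, so p enters.
Ratio test on column p — row 1: 14/4 = 7/2; row 2: (7/2)/(1/10) = 35; row 3: (5/2)/(3/10) = 25/3. Minimum is 7/2 at row 1 (w1 leaves); pivot element 4.
Divide row 1 by 4; eliminate column p from the other rows.
After both pivots, the entry at constraint row 1, column w1 is 1/4.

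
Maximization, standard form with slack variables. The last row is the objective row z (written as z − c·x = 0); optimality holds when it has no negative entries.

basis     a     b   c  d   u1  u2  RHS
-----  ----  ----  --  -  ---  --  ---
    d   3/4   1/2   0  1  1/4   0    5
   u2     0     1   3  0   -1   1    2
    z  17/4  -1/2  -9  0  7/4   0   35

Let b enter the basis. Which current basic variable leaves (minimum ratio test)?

Column b entries and ratios — d: 5/(1/2) = 10; u2: 2/1 = 2.
Smallest ratio is 2 in the row of u2, so u2 leaves.

u2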